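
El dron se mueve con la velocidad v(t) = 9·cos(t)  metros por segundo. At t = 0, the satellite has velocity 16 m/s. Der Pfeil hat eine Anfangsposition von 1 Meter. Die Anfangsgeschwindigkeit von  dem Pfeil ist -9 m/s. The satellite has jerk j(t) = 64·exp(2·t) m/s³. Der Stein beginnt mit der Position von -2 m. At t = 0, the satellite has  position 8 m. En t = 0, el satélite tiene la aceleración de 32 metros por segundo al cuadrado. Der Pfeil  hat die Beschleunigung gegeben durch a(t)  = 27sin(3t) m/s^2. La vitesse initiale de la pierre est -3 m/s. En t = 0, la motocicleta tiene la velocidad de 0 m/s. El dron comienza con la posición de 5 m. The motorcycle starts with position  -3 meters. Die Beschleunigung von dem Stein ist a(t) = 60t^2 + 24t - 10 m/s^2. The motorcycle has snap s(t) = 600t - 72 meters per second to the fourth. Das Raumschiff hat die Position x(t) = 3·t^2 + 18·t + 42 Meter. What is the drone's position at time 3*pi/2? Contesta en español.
Necesitamos integrar nuestra ecuación de la velocidad v(t) = 9·cos(t) 1 vez. La integral de la velocidad, con x(0) = 5, da la posición: x(t) = 9·sin(t) + 5. Usando x(t) = 9·sin(t) + 5 y sustituyendo t = 3*pi/2, encontramos x = -4.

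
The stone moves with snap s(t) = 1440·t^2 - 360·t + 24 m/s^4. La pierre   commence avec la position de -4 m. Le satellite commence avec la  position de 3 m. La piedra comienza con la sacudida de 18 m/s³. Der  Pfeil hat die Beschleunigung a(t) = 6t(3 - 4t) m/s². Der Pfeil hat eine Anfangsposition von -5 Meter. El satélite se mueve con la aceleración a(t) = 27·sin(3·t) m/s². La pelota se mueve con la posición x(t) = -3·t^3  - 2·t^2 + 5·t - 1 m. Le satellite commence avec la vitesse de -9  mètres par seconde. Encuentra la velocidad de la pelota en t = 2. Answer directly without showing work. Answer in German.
Die Antwort ist -39.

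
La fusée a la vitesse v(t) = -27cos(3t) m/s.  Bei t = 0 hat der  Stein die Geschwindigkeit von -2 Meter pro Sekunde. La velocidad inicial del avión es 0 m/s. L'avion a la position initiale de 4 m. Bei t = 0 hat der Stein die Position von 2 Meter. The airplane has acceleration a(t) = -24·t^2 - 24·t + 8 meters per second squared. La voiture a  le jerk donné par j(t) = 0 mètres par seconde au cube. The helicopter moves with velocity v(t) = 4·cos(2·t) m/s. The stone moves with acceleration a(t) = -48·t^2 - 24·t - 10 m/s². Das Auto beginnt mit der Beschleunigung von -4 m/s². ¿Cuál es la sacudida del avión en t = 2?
Debemos derivar nuestra ecuación de la aceleración a(t) = -24·t^2 - 24·t + 8 1 vez. La derivada de la aceleración da la sacudida: j(t) = -48·t - 24. Tenemos la sacudida j(t) = -48·t - 24. Sustituyendo t = 2: j(2) = -120.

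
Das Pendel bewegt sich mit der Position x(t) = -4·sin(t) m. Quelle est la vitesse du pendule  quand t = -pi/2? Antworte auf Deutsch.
Ausgehend von der Position x(t) = -4·sin(t), nehmen wir 1 Ableitung. Mit d/dt von x(t) finden wir v(t) = -4·cos(t). Wir haben die Geschwindigkeit v(t) = -4·cos(t). Durch Einsetzen von t = -pi/2: v(-pi/2) = 0.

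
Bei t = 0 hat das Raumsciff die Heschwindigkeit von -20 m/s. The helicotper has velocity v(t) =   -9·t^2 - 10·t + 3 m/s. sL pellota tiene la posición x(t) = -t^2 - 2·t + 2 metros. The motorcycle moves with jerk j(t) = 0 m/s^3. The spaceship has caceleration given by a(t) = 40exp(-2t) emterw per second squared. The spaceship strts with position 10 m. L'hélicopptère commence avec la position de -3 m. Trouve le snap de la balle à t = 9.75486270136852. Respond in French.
Nous devons dériver notre équation de la position x(t) = -t^2 - 2·t + 2 4 fois. La dérivée de la position donne la vitesse: v(t) = -2·t - 2. En dérivant la vitesse, nous obtenons l'accélération: a(t) = -2. En dérivant l'accélération, nous obtenons le jerk: j(t) = 0. La dérivée du jerk donne le snap: s(t) = 0. En utilisant s(t) = 0 et en substituant t = 9.75486270136852, nous trouvons s = 0.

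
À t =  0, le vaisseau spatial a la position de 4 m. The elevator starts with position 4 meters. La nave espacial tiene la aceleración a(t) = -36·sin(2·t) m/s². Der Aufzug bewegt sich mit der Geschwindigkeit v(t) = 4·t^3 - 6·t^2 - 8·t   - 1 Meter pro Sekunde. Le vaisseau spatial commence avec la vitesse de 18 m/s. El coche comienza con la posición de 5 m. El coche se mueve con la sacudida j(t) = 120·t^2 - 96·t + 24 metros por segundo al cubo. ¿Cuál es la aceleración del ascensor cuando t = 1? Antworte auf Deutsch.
Ausgehend von der Geschwindigkeit v(t) = 4·t^3 - 6·t^2 - 8·t - 1, nehmen wir 1 Ableitung. Durch Ableiten von der Geschwindigkeit erhalten wir die Beschleunigung: a(t) = 12·t^2 - 12·t - 8. Wir haben die Beschleunigung a(t) = 12·t^2 - 12·t - 8. Durch Einsetzen von t = 1: a(1) = -8.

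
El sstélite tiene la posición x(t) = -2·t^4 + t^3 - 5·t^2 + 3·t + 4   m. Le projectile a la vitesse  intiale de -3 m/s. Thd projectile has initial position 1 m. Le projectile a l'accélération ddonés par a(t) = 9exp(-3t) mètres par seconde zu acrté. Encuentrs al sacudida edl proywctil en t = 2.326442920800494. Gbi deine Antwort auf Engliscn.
Starting from acceleration a(t) = 9·exp(-3·t), we take 1 derivative. The derivative of acceleration gives jerk: j(t) = -27·exp(-3·t). Using j(t) = -27·exp(-3·t) and substituting t = 2.326442920800494, we find j = -0.0251350524176002.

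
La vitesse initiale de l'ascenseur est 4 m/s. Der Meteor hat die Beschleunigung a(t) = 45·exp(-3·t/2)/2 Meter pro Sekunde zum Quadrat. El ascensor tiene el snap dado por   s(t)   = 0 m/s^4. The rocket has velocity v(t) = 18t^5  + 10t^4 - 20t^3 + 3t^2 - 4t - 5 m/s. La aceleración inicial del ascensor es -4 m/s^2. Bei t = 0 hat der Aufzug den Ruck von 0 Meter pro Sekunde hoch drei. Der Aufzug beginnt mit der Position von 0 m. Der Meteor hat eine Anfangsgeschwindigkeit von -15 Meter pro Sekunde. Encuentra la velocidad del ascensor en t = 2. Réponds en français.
En partant du snap s(t) = 0, nous prenons 3 intégrales. La primitive du snap est le jerk. En utilisant j(0) = 0, nous obtenons j(t) = 0. La primitive du jerk, avec a(0) = -4, donne l'accélération: a(t) = -4. En prenant ∫a(t)dt et en appliquant v(0) = 4, nous trouvons v(t) = 4 - 4·t. Nous avons la vitesse v(t) = 4 - 4·t. En substituant t = 2: v(2) = -4.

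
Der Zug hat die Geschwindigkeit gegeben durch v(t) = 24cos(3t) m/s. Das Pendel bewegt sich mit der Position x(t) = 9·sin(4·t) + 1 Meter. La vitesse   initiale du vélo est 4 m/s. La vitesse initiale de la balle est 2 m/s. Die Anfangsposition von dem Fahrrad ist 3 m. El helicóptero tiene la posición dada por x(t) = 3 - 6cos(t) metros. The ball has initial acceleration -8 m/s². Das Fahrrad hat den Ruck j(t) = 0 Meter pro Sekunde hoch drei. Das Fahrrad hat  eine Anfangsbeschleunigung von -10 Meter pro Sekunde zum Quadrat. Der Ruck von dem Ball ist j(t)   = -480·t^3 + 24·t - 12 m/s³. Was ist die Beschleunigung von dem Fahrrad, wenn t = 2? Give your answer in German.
Ausgehend von dem Ruck j(t) = 0, nehmen wir 1 Integral. Das Integral von dem Ruck, mit a(0) = -10, ergibt die Beschleunigung: a(t) = -10. Wir haben die Beschleunigung a(t) = -10. Durch Einsetzen von t = 2: a(2) = -10.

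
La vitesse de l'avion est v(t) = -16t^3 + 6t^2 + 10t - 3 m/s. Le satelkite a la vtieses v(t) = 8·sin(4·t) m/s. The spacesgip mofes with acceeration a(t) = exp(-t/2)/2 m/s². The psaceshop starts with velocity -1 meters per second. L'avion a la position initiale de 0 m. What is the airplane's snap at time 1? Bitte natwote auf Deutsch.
Um dies zu lösen, müssen wir 3 Ableitungen unserer Gleichung für die Geschwindigkeit v(t) = -16·t^3 + 6·t^2 + 10·t - 3 nehmen. Die Ableitung von der Geschwindigkeit ergibt die Beschleunigung: a(t) = -48·t^2 + 12·t + 10. Mit d/dt von a(t) finden wir j(t) = 12 - 96·t. Die Ableitung von dem Ruck ergibt den Snap: s(t) = -96. Aus der Gleichung für den Snap s(t) = -96, setzen wir t = 1 ein und erhalten s = -96.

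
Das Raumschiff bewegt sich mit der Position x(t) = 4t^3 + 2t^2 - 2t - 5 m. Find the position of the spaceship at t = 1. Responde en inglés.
From the given position equation x(t) = 4·t^3 + 2·t^2 - 2·t - 5, we substitute t = 1 to get x = -1.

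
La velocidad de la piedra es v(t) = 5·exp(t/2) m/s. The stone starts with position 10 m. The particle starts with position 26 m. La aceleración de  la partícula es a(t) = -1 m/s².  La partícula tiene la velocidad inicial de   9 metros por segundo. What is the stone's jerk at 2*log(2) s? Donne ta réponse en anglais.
To solve this, we need to take 2 derivatives of our velocity equation v(t) = 5·exp(t/2). The derivative of velocity gives acceleration: a(t) = 5·exp(t/2)/2. Taking d/dt of a(t), we find j(t) = 5·exp(t/2)/4. Using j(t) = 5·exp(t/2)/4 and substituting t = 2*log(2), we find j = 5/2.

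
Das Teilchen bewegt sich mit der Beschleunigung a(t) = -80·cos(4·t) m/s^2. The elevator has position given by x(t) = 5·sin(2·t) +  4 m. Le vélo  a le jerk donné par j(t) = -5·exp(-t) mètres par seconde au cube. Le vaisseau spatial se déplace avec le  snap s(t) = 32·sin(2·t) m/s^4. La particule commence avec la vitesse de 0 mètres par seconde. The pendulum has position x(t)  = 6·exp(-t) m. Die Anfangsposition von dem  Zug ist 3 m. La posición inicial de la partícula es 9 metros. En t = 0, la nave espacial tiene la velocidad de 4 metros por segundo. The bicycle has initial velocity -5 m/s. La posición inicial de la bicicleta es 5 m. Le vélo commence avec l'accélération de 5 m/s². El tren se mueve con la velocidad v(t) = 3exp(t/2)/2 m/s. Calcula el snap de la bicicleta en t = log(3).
Debemos derivar nuestra ecuación de la sacudida j(t) = -5·exp(-t) 1 vez. Tomando d/dt de j(t), encontramos s(t) = 5·exp(-t). Usando s(t) = 5·exp(-t) y sustituyendo t = log(3), encontramos s = 5/3.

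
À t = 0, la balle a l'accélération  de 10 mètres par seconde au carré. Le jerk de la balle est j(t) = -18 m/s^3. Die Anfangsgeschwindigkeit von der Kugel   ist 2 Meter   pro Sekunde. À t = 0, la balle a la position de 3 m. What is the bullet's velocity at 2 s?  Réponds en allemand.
Um dies zu lösen, müssen wir 2 Integrale unserer Gleichung für den Ruck j(t) = -18 finden. Die Stammfunktion von dem Ruck, mit a(0) = 10, ergibt die Beschleunigung: a(t) = 10 - 18·t. Durch Integration von der Beschleunigung und Verwendung der Anfangsbedingung v(0) = 2, erhalten wir v(t) = -9·t^2 + 10·t + 2. Mit v(t) = -9·t^2 + 10·t + 2 und Einsetzen von t = 2, finden wir v = -14.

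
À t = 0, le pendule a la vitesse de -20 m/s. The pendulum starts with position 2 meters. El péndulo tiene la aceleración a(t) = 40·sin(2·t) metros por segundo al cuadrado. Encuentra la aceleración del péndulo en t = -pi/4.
Tenemos la aceleración a(t) = 40·sin(2·t). Sustituyendo t = -pi/4: a(-pi/4) = -40.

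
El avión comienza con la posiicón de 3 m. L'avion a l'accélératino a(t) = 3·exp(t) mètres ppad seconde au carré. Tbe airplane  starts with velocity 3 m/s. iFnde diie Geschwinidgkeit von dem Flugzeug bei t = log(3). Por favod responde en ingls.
We need to integrate our acceleration equation a(t) = 3·exp(t) 1 time. Taking ∫a(t)dt and applying v(0) = 3, we find v(t) = 3·exp(t). From the given velocity equation v(t) = 3·exp(t), we substitute t = log(3) to get v = 9.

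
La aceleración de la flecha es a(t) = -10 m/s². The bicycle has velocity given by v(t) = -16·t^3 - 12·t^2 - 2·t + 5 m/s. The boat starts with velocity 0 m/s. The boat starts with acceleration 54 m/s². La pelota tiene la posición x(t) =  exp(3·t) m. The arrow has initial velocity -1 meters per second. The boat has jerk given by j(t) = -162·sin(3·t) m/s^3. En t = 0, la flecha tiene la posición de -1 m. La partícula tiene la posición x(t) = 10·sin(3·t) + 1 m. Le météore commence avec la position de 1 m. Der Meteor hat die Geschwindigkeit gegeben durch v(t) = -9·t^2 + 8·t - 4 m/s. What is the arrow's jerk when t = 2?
We must differentiate our acceleration equation a(t) = -10 1 time. Taking d/dt of a(t), we find j(t) = 0. From the given jerk equation j(t) = 0, we substitute t = 2 to get j = 0.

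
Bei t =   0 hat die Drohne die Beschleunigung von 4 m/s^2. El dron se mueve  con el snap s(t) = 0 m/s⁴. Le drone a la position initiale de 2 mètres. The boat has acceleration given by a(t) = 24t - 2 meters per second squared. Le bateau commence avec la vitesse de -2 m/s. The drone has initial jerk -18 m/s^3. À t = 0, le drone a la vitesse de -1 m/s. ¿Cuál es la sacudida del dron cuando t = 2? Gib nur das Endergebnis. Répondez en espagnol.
La respuesta es -18.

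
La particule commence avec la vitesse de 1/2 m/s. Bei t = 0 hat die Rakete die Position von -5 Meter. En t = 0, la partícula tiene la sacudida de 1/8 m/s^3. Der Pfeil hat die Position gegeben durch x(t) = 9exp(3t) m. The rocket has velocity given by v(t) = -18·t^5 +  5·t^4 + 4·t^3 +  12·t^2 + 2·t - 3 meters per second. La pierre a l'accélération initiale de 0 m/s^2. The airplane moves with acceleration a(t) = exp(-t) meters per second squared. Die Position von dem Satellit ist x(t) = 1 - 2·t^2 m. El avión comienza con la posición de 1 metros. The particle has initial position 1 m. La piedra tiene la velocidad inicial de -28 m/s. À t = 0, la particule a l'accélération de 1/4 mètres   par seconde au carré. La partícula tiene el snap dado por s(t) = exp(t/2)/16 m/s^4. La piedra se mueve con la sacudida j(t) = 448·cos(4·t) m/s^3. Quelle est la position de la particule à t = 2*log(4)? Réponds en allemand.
Wir müssen unsere Gleichung für den Snap s(t) = exp(t/2)/16 4-mal integrieren. Das Integral von dem Snap, mit j(0) = 1/8, ergibt den Ruck: j(t) = exp(t/2)/8. Durch Integration von dem Ruck und Verwendung der Anfangsbedingung a(0) = 1/4, erhalten wir a(t) = exp(t/2)/4. Das Integral von der Beschleunigung ist die Geschwindigkeit. Mit v(0) = 1/2 erhalten wir v(t) = exp(t/2)/2. Durch Integration von der Geschwindigkeit und Verwendung der Anfangsbedingung x(0) = 1, erhalten wir x(t) = exp(t/2). Aus der Gleichung für die Position x(t) = exp(t/2), setzen wir t = 2*log(4) ein und erhalten x = 4.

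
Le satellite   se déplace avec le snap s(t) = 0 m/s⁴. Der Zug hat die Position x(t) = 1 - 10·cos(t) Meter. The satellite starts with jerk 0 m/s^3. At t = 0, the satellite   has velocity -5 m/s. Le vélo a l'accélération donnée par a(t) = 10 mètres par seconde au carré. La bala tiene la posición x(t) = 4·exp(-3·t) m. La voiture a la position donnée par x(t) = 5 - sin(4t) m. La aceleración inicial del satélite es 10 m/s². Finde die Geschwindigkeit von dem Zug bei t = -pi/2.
Um dies zu lösen, müssen wir 1 Ableitung unserer Gleichung für die Position x(t) = 1 - 10·cos(t) nehmen. Mit d/dt von x(t) finden wir v(t) = 10·sin(t). Aus der Gleichung für die Geschwindigkeit v(t) = 10·sin(t), setzen wir t = -pi/2 ein und erhalten v = -10.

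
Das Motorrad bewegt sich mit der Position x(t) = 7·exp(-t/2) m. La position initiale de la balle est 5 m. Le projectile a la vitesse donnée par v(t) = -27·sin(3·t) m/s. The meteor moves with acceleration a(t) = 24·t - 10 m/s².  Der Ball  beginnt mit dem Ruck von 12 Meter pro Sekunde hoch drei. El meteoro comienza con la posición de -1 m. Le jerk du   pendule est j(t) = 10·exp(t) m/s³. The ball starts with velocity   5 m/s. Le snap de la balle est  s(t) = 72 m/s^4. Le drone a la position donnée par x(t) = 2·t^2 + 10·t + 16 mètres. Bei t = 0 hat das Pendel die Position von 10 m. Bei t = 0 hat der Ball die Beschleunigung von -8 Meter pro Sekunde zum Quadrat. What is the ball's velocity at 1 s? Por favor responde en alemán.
Wir müssen unsere Gleichung für den Snap s(t) = 72 3-mal integrieren. Die Stammfunktion von dem Snap ist der Ruck. Mit j(0) = 12 erhalten wir j(t) = 72·t + 12. Das Integral von dem Ruck ist die Beschleunigung. Mit a(0) = -8 erhalten wir a(t) = 36·t^2 + 12·t - 8. Die Stammfunktion von der Beschleunigung ist die Geschwindigkeit. Mit v(0) = 5 erhalten wir v(t) = 12·t^3 + 6·t^2 - 8·t + 5. Mit v(t) = 12·t^3 + 6·t^2 - 8·t + 5 und Einsetzen von t = 1, finden wir v = 15.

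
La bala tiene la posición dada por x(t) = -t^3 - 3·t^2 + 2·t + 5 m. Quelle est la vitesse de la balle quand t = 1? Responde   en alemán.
Um dies zu lösen, müssen wir 1 Ableitung unserer Gleichung für die Position x(t) = -t^3 - 3·t^2 + 2·t + 5 nehmen. Durch Ableiten von der Position erhalten wir die Geschwindigkeit: v(t) = -3·t^2 - 6·t + 2. Mit v(t) = -3·t^2 - 6·t + 2 und Einsetzen von t = 1, finden wir v = -7.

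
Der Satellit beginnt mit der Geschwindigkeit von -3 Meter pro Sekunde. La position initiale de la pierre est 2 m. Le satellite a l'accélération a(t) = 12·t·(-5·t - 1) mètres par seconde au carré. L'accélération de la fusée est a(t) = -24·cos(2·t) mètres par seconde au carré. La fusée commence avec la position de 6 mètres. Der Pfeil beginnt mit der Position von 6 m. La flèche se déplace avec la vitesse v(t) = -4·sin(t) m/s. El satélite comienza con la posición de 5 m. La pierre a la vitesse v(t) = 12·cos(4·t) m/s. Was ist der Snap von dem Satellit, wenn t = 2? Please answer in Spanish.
Para resolver esto, necesitamos tomar 2 derivadas de nuestra ecuación de la aceleración a(t) = 12·t·(-5·t - 1). Derivando la aceleración, obtenemos la sacudida: j(t) = -120·t - 12. La derivada de la sacudida da el snap: s(t) = -120. Tenemos el snap s(t) = -120. Sustituyendo t = 2: s(2) = -120.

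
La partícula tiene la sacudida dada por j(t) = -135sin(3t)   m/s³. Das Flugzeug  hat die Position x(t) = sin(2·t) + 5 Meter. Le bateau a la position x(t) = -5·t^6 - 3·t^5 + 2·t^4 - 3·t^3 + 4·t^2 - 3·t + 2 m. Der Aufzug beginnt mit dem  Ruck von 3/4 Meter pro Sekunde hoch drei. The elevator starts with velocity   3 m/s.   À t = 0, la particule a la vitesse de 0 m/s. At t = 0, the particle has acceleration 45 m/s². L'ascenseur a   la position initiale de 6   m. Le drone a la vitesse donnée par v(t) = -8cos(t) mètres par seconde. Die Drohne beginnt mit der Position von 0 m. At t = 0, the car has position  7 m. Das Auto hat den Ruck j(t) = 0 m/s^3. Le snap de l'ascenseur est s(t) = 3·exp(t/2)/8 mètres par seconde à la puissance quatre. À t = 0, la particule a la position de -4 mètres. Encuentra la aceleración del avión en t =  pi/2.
Para resolver esto, necesitamos tomar 2 derivadas de nuestra ecuación de la posición x(t) = sin(2·t) + 5. La derivada de la posición da la velocidad: v(t) = 2·cos(2·t). Derivando la velocidad, obtenemos la aceleración: a(t) = -4·sin(2·t). Tenemos la aceleración a(t) = -4·sin(2·t). Sustituyendo t = pi/2: a(pi/2) = 0.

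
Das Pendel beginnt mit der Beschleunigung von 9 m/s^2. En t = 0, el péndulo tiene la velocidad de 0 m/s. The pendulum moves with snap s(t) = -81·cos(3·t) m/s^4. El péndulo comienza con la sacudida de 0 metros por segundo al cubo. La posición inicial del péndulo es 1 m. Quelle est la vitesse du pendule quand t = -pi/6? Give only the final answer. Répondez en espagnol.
En t = -pi/6, v = -3.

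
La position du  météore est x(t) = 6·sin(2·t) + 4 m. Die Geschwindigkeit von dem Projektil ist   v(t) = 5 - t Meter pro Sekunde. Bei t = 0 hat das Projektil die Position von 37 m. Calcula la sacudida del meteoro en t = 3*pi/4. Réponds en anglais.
We must differentiate our position equation x(t) = 6·sin(2·t) + 4 3 times. Differentiating position, we get velocity: v(t) = 12·cos(2·t). Differentiating velocity, we get acceleration: a(t) = -24·sin(2·t). The derivative of acceleration gives jerk: j(t) = -48·cos(2·t). Using j(t) = -48·cos(2·t) and substituting t = 3*pi/4, we find j = 0.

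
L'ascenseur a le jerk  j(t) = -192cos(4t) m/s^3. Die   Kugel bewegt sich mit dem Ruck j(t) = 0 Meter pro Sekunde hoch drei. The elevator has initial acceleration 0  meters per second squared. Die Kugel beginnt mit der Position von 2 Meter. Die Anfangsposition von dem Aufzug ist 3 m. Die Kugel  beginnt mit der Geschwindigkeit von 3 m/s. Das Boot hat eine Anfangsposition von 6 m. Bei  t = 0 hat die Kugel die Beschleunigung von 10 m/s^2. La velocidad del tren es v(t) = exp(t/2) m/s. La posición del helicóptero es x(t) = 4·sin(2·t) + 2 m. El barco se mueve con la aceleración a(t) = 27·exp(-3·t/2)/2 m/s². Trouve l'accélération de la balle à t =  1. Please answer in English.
Starting from jerk j(t) = 0, we take 1 integral. The integral of jerk is acceleration. Using a(0) = 10, we get a(t) = 10. We have acceleration a(t) = 10. Substituting t = 1: a(1) = 10.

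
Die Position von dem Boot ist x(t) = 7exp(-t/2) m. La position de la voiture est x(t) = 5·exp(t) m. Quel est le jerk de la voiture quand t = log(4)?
Nous devons dériver notre équation de la position x(t) = 5·exp(t) 3 fois. En dérivant la position, nous obtenons la vitesse: v(t) = 5·exp(t). La dérivée de la vitesse donne l'accélération: a(t) = 5·exp(t). En dérivant l'accélération, nous obtenons le jerk: j(t) = 5·exp(t). Nous avons le jerk j(t) = 5·exp(t). En substituant t = log(4): j(log(4)) = 20.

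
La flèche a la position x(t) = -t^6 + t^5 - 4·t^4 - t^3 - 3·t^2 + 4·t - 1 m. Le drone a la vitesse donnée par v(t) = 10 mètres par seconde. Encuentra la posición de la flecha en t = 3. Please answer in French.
De l'équation de la position x(t) = -t^6 + t^5 - 4·t^4 - t^3 - 3·t^2 + 4·t - 1, nous substituons t = 3 pour obtenir x = -853.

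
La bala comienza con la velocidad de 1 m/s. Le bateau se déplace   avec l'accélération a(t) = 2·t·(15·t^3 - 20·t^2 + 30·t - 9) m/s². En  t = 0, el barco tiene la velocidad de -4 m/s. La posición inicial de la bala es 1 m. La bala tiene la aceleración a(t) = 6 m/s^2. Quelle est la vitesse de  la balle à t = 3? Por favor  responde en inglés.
We need to integrate our acceleration equation a(t) = 6 1 time. The integral of acceleration, with v(0) = 1, gives velocity: v(t) = 6·t + 1. We have velocity v(t) = 6·t + 1. Substituting t = 3: v(3) = 19.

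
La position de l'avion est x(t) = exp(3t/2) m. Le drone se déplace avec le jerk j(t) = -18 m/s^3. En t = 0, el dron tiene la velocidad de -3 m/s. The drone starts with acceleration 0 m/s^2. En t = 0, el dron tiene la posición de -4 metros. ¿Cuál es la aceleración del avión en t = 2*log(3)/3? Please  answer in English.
We must differentiate our position equation x(t) = exp(3·t/2) 2 times. The derivative of position gives velocity: v(t) = 3·exp(3·t/2)/2. Taking d/dt of v(t), we find a(t) = 9·exp(3·t/2)/4. Using a(t) = 9·exp(3·t/2)/4 and substituting t = 2*log(3)/3, we find a = 27/4.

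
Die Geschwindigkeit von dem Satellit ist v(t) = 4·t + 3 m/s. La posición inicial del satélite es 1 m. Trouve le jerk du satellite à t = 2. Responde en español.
Partiendo de la velocidad v(t) = 4·t + 3, tomamos 2 derivadas. Derivando la velocidad, obtenemos la aceleración: a(t) = 4. Derivando la aceleración, obtenemos la sacudida: j(t) = 0. Tenemos la sacudida j(t) = 0. Sustituyendo t = 2: j(2) = 0.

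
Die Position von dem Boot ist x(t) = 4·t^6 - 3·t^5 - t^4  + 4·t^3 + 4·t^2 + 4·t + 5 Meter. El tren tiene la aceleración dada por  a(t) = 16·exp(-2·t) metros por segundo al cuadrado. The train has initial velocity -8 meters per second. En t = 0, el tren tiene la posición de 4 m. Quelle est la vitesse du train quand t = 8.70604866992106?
Pour résoudre ceci, nous devons prendre 1 intégrale de notre équation de l'accélération a(t) = 16·exp(-2·t). En prenant ∫a(t)dt et en appliquant v(0) = -8, nous trouvons v(t) = -8·exp(-2·t). En utilisant v(t) = -8·exp(-2·t) et en substituant t = 8.70604866992106, nous trouvons v = -2.19337148917026E-7.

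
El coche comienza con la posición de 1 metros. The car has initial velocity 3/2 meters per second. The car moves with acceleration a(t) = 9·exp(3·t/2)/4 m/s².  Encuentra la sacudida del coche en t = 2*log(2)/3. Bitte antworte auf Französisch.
Nous devons dériver notre équation de l'accélération a(t) = 9·exp(3·t/2)/4 1 fois. En prenant d/dt de a(t), nous trouvons j(t) = 27·exp(3·t/2)/8. De l'équation du jerk j(t) = 27·exp(3·t/2)/8, nous substituons t = 2*log(2)/3 pour obtenir j = 27/4.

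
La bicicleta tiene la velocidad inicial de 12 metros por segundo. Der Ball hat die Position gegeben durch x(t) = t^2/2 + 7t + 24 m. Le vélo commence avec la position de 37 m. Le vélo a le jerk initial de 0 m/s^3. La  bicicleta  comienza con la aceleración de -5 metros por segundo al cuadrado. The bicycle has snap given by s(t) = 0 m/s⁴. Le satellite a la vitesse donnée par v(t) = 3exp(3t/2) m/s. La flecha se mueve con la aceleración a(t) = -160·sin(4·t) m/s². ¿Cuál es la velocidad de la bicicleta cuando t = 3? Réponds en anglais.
We need to integrate our snap equation s(t) = 0 3 times. Finding the antiderivative of s(t) and using j(0) = 0: j(t) = 0. The integral of jerk is acceleration. Using a(0) = -5, we get a(t) = -5. The antiderivative of acceleration, with v(0) = 12, gives velocity: v(t) = 12 - 5·t. We have velocity v(t) = 12 - 5·t. Substituting t = 3: v(3) = -3.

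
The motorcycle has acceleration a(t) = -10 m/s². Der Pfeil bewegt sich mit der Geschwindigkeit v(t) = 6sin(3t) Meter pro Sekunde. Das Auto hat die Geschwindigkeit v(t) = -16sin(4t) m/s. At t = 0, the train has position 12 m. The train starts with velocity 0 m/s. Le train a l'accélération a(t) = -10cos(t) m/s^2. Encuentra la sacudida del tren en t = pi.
Debemos derivar nuestra ecuación de la aceleración a(t) = -10·cos(t) 1 vez. Derivando la aceleración, obtenemos la sacudida: j(t) = 10·sin(t). De la ecuación de la sacudida j(t) = 10·sin(t), sustituimos t = pi para obtener j = 0.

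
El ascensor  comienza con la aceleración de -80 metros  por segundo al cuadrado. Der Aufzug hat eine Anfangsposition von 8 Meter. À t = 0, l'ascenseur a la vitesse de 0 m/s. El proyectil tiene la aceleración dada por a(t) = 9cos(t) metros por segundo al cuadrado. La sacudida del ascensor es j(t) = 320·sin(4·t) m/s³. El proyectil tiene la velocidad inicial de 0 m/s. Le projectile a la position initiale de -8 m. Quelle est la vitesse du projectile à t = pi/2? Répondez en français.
En partant de l'accélération a(t) = 9·cos(t), nous prenons 1 primitive. En intégrant l'accélération et en utilisant la condition initiale v(0) = 0, nous obtenons v(t) = 9·sin(t). Nous avons la vitesse v(t) = 9·sin(t). En substituant t = pi/2: v(pi/2) = 9.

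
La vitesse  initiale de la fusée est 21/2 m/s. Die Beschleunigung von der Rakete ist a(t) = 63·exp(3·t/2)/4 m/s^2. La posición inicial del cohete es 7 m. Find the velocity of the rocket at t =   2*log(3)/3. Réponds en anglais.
To solve this, we need to take 1 integral of our acceleration equation a(t) = 63·exp(3·t/2)/4. The antiderivative of acceleration, with v(0) = 21/2, gives velocity: v(t) = 21·exp(3·t/2)/2. From the given velocity equation v(t) = 21·exp(3·t/2)/2, we substitute t = 2*log(3)/3 to get v = 63/2.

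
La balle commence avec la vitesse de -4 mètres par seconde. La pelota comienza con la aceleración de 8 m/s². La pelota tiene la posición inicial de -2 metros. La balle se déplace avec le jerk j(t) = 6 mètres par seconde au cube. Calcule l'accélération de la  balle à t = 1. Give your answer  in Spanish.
Necesitamos integrar nuestra ecuación de la sacudida j(t) = 6 1 vez. La antiderivada de la sacudida es la aceleración. Usando a(0) = 8, obtenemos a(t) = 6·t + 8. Usando a(t) = 6·t + 8 y sustituyendo t = 1, encontramos a = 14.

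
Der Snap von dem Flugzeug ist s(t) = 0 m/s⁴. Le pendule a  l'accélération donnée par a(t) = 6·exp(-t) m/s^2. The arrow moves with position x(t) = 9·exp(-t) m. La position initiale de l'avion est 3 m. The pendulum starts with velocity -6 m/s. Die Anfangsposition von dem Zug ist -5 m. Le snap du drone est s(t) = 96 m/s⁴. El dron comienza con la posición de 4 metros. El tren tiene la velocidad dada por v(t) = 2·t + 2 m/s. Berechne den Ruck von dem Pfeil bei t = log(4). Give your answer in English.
We must differentiate our position equation x(t) = 9·exp(-t) 3 times. Taking d/dt of x(t), we find v(t) = -9·exp(-t). The derivative of velocity gives acceleration: a(t) = 9·exp(-t). The derivative of acceleration gives jerk: j(t) = -9·exp(-t). From the given jerk equation j(t) = -9·exp(-t), we substitute t = log(4) to get j = -9/4.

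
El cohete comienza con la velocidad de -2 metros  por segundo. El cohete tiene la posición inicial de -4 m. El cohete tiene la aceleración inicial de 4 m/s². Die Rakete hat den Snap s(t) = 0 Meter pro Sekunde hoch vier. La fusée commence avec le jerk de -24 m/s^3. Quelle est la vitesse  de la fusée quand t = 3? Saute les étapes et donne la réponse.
v(3) = -98.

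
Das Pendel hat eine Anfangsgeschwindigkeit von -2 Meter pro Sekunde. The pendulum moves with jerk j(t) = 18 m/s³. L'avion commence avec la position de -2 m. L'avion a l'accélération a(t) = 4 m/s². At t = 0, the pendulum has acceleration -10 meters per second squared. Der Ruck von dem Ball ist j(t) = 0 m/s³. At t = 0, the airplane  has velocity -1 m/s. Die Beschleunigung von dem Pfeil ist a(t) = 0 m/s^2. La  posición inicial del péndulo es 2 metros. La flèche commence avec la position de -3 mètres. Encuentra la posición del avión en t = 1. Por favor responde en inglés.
To find the answer, we compute 2 integrals of a(t) = 4. The antiderivative of acceleration is velocity. Using v(0) = -1, we get v(t) = 4·t - 1. The integral of velocity is position. Using x(0) = -2, we get x(t) = 2·t^2 - t - 2. From the given position equation x(t) = 2·t^2 - t - 2, we substitute t = 1 to get x = -1.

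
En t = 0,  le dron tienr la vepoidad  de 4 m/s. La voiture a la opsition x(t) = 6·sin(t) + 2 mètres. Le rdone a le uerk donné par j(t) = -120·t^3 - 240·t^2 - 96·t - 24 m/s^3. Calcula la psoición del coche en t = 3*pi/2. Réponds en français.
De l'équation de la position x(t) = 6·sin(t) + 2, nous substituons t = 3*pi/2 pour obtenir x = -4.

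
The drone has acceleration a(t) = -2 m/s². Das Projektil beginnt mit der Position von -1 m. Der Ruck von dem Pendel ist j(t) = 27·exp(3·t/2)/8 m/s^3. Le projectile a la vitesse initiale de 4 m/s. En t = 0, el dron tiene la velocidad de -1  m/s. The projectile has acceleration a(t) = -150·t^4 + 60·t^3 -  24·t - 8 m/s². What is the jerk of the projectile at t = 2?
Starting from acceleration a(t) = -150·t^4 + 60·t^3 - 24·t - 8, we take 1 derivative. Differentiating acceleration, we get jerk: j(t) = -600·t^3 + 180·t^2 - 24. We have jerk j(t) = -600·t^3 + 180·t^2 - 24. Substituting t = 2: j(2) = -4104.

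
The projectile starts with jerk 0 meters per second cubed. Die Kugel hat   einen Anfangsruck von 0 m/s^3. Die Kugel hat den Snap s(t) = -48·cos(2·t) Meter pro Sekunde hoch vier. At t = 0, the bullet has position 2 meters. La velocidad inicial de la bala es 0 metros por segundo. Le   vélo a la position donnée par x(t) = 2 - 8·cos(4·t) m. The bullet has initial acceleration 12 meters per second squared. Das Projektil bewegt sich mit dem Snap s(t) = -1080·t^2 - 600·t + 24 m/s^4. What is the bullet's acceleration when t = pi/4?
We need to integrate our snap equation s(t) = -48·cos(2·t) 2 times. Integrating snap and using the initial condition j(0) = 0, we get j(t) = -24·sin(2·t). The integral of jerk, with a(0) = 12, gives acceleration: a(t) = 12·cos(2·t). Using a(t) = 12·cos(2·t) and substituting t = pi/4, we find a = 0.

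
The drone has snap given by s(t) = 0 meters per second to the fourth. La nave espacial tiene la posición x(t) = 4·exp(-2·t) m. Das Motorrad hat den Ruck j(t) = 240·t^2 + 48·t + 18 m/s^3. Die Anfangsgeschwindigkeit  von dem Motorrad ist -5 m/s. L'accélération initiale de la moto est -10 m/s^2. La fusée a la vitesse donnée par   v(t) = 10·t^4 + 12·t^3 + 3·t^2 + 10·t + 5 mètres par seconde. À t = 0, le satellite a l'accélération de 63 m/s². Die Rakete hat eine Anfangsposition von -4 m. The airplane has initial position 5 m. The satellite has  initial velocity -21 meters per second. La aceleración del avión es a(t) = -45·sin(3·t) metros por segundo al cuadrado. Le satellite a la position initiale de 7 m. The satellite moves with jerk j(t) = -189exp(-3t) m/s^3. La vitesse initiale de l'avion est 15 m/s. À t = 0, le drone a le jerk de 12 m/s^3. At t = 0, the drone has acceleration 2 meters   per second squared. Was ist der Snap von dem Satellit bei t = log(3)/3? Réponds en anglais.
To solve this, we need to take 1 derivative of our jerk equation j(t) = -189·exp(-3·t). Differentiating jerk, we get snap: s(t) = 567·exp(-3·t). We have snap s(t) = 567·exp(-3·t). Substituting t = log(3)/3: s(log(3)/3) = 189.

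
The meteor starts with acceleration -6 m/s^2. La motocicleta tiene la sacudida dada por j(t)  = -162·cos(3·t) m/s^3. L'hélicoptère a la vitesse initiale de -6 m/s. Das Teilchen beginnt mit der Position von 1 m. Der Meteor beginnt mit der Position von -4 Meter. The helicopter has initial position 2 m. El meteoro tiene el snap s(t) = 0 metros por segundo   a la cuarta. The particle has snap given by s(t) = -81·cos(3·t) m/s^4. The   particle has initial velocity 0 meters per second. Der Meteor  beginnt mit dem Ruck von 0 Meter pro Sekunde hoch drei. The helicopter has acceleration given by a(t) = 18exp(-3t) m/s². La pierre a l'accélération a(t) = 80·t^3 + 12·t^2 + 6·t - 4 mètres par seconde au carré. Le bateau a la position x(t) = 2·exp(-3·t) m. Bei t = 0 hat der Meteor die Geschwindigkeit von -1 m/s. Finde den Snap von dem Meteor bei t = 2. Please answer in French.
Nous avons le snap s(t) = 0. En substituant t = 2: s(2) = 0.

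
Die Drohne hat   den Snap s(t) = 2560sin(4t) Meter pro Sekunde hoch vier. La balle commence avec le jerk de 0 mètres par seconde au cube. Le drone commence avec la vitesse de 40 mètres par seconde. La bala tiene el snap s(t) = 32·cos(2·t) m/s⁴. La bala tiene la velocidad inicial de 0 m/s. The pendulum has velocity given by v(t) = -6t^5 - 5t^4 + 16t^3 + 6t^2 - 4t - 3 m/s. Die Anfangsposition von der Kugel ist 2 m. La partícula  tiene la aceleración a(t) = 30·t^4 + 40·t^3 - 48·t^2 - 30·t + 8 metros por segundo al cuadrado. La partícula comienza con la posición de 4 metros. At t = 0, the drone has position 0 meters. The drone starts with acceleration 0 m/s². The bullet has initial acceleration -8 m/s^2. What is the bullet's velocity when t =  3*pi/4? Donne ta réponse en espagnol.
Necesitamos integrar nuestra ecuación del snap s(t) = 32·cos(2·t) 3 veces. Tomando ∫s(t)dt y aplicando j(0) = 0, encontramos j(t) = 16·sin(2·t). La integral de la sacudida, con a(0) = -8, da la aceleración: a(t) = -8·cos(2·t). Integrando la aceleración y usando la condición inicial v(0) = 0, obtenemos v(t) = -4·sin(2·t). De la ecuación de la velocidad v(t) = -4·sin(2·t), sustituimos t = 3*pi/4 para obtener v = 4.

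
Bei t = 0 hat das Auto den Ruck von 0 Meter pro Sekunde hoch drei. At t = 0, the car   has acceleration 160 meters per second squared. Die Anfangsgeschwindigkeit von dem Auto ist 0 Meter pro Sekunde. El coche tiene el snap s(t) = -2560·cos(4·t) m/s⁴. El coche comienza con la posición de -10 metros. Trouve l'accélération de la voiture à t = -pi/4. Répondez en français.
Pour résoudre ceci, nous devons prendre 2 primitives de notre équation du snap s(t) = -2560·cos(4·t). L'intégrale du snap, avec j(0) = 0, donne le jerk: j(t) = -640·sin(4·t). En intégrant le jerk et en utilisant la condition initiale a(0) = 160, nous obtenons a(t) = 160·cos(4·t). Nous avons l'accélération a(t) = 160·cos(4·t). En substituant t = -pi/4: a(-pi/4) = -160.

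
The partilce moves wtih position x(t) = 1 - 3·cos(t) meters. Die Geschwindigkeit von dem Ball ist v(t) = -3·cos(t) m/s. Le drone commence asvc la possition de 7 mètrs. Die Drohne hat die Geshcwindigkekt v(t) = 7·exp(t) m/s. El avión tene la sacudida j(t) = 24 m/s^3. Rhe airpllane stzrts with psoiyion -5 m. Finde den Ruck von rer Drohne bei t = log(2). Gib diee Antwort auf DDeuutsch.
Ausgehend von der Geschwindigkeit v(t) = 7·exp(t), nehmen wir 2 Ableitungen. Die Ableitung von der Geschwindigkeit ergibt die Beschleunigung: a(t) = 7·exp(t). Mit d/dt von a(t) finden wir j(t) = 7·exp(t). Wir haben den Ruck j(t) = 7·exp(t). Durch Einsetzen von t = log(2): j(log(2)) = 14.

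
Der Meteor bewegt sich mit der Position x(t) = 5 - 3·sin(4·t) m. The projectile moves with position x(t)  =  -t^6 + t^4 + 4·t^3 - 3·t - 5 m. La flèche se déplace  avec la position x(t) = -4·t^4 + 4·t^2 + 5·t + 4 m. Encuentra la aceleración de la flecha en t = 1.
Para resolver esto, necesitamos tomar 2 derivadas de nuestra ecuación de la posición x(t) = -4·t^4 + 4·t^2 + 5·t + 4. Derivando la posición, obtenemos la velocidad: v(t) = -16·t^3 + 8·t + 5. Tomando d/dt de v(t), encontramos a(t) = 8 - 48·t^2. Tenemos la aceleración a(t) = 8 - 48·t^2. Sustituyendo t = 1: a(1) = -40.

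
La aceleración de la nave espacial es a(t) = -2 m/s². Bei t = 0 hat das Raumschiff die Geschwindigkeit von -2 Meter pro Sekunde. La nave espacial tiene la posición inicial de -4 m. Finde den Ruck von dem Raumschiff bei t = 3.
Um dies zu lösen, müssen wir 1 Ableitung unserer Gleichung für die Beschleunigung a(t) = -2 nehmen. Durch Ableiten von der Beschleunigung erhalten wir den Ruck: j(t) = 0. Mit j(t) = 0 und Einsetzen von t = 3, finden wir j = 0.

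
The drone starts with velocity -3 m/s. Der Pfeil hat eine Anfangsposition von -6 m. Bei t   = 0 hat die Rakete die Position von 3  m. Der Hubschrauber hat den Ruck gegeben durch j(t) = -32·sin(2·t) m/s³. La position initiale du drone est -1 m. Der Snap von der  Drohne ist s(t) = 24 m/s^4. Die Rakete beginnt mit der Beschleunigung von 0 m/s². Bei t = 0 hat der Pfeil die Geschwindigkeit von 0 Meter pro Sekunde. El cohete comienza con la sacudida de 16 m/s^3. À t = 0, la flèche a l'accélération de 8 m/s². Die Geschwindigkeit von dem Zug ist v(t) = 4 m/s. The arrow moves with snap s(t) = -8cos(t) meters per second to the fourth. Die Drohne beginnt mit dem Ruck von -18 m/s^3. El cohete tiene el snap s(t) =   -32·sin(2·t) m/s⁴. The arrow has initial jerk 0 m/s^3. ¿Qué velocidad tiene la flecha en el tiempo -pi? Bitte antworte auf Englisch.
To solve this, we need to take 3 antiderivatives of our snap equation s(t) = -8·cos(t). The antiderivative of snap is jerk. Using j(0) = 0, we get j(t) = -8·sin(t). The integral of jerk, with a(0) = 8, gives acceleration: a(t) = 8·cos(t). The antiderivative of acceleration is velocity. Using v(0) = 0, we get v(t) = 8·sin(t). We have velocity v(t) = 8·sin(t). Substituting t = -pi: v(-pi) = 0.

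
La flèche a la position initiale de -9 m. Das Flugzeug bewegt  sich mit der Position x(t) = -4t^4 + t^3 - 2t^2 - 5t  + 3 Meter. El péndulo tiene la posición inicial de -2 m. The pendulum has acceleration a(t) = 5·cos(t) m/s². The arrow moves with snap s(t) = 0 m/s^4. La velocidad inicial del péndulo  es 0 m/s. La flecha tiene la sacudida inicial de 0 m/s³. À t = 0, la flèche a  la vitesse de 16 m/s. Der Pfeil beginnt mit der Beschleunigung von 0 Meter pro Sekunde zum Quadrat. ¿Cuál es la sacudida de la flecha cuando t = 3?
Debemos encontrar la integral de nuestra ecuación del snap s(t) = 0 1 vez. La antiderivada del snap es la sacudida. Usando j(0) = 0, obtenemos j(t) = 0. Tenemos la sacudida j(t) = 0. Sustituyendo t = 3: j(3) = 0.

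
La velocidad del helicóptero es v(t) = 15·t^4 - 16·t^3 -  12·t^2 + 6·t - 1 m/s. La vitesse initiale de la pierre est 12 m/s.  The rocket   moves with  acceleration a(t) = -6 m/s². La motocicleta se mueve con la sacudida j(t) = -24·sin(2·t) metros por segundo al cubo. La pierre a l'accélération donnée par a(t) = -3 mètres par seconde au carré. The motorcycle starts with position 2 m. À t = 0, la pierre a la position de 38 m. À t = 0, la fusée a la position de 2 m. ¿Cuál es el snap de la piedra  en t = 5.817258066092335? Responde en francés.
En partant de l'accélération a(t) = -3, nous prenons 2 dérivées. En prenant d/dt de a(t), nous trouvons j(t) = 0. En prenant d/dt de j(t), nous trouvons s(t) = 0. En utilisant s(t) = 0 et en substituant t = 5.817258066092335, nous trouvons s = 0.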